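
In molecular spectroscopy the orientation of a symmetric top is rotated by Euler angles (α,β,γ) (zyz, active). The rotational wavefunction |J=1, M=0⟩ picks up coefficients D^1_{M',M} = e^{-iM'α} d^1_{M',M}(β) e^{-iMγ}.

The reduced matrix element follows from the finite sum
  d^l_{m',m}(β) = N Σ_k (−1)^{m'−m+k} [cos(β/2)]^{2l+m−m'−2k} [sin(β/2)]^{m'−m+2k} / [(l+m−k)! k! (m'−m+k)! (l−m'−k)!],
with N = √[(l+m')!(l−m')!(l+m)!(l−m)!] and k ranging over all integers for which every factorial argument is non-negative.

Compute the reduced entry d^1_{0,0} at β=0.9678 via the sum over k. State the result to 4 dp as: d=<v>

d=0.5671

d^1_{0,0}(β=0.9678) via the finite sum:
Half-angle: c=0.885187, s=0.465235. N=√(1·1·1·1)=1.000000
k∈{0,1} keeps every argument non-negative
  k=0: (−1)^0·1.0000/(1)·0.8852^2·0.4652^0 = +0.783556
  k=1: (−1)^1·1.0000/(1)·0.8852^0·0.4652^2 = -0.216444
d^1_{0,0}(0.9678) = +0.783556 -0.216444 = +0.567113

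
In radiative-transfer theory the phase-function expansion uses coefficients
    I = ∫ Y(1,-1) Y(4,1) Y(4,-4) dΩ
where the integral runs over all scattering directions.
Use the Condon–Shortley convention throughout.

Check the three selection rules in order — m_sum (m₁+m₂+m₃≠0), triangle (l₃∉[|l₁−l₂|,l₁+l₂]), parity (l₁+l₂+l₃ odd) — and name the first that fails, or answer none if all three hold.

azimuthal sum: -1 + 1 − 4 = -4  ✗
3 ≤ 4 ≤ 5 (triangle on l)
L = 1 + 4 + 4 = 9 (odd)

m_sum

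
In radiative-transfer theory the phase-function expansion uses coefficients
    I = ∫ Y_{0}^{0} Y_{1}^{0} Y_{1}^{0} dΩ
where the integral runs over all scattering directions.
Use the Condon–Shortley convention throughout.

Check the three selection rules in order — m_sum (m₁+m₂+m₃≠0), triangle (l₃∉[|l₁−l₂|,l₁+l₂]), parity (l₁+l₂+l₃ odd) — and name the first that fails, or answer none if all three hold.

azimuthal sum: 0 + 0 + 0 = 0  ✓
1 ≤ 1 ≤ 1 (triangle on l)  ✓
L = 0 + 1 + 1 = 2 (even)  ✓

none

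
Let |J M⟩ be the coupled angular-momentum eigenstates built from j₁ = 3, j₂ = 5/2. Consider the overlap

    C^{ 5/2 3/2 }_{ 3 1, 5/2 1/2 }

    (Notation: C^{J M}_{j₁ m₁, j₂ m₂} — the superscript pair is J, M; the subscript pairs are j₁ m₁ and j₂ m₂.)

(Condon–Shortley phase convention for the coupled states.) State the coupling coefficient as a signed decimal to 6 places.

j₁+j₂−J=3  J+j₁−j₂=3  J−j₁+j₂=2  j₁+j₂+J+1=9
(j₁±m₁, j₂±m₂, J±M) = (4,2,3,2,4,1)
P² = 576/35
sum k=1..2:
  [1] −1/8 = -1/8
  [2] +1/12 = 1/12
S = -1/24
C² = P²·S² = 1/35 ; C = -0.169031

-0.169031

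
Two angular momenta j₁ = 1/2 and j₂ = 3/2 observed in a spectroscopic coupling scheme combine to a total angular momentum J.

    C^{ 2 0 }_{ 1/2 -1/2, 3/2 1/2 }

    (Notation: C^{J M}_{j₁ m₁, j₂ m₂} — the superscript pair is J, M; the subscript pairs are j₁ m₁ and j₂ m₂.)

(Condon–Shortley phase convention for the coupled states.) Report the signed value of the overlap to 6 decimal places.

j₁+j₂−J=0  J+j₁−j₂=1  J−j₁+j₂=3  j₁+j₂+J+1=5
(j₁±m₁, j₂±m₂, J±M) = (0,1,2,1,2,2)
P² = 2
sum k=0..0:
  [0] +1/2 = 1/2
S = 1/2
C² = P²·S² = 1/2 ; C = +0.707107

+0.707107  (= +√(1/2))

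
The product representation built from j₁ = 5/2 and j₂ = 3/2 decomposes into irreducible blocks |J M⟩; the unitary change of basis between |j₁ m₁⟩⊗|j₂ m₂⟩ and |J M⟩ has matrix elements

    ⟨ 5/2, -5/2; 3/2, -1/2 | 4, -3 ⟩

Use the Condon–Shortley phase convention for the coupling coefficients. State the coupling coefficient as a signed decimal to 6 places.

triangle: 0!·5!·3!/9! = 720/362880
(j±m)!: 0!·5!·1!·2!·1!·7! = 1209600
prefactor² = (2J+1)·Δ·N² = 21600
  k=0: +1/(0!·0!·5!·1!·0!·2!) = 1/240
Σ = 1/240  ⇒  CG² = 21600·(1/240)² = 3/8
CG = +√(3/8) = +0.612372

+√(3/8) = +0.612372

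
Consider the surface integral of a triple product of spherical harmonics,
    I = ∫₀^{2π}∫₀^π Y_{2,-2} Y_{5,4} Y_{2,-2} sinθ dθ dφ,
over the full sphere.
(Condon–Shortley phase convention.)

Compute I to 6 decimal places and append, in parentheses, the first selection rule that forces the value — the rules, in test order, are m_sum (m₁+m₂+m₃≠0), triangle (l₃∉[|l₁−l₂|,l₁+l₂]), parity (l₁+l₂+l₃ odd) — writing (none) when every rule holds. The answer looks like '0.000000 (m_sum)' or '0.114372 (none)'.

triangle: need 3≤l₃≤7, have 2; I=0

0.000000 (triangle)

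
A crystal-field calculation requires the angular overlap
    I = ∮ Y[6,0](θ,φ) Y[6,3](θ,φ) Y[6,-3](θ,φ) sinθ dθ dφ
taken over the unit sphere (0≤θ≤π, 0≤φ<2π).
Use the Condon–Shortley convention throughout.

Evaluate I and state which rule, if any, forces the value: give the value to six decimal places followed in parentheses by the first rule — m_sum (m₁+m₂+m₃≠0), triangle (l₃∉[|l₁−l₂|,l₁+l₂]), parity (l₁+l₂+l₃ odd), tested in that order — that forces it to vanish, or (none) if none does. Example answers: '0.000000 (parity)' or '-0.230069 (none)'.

Checks pass: Σm=0; 18 even; l₃=6∈[0,12].
(2·6+1)(2·6+1)(2·6+1) = 2197
Δ: 6! 6! 6! / 19! → 1/325909584
sum: t=0:+1/373248000 t=1:−1/1728000 t=2:+1/110592 t=3:−1/46656 t=4:+1/110592 t=5:−1/1728000 t=6:+1/373248000 = -7/1555200
3j²(6 6 6; 0 0 0) = Δ·Π!·Σ² = 400/46189  (sign -1)
sum: t=3:−1/933120 t=4:+1/276480 t=5:−1/691200 t=6:+1/18662400 = 43/37324800
3j²(6 6 6; 0 3 -3) = Δ·Π!·Σ² = 1849/184756  (sign -1)
combine: 4πI² = 2197·400/46189·1849/184756 = 2403700/12623809
take √, sign +1: I = 0.12309488
No selection rule forces the value: the integral is nonzero (none).

0.123095 (none)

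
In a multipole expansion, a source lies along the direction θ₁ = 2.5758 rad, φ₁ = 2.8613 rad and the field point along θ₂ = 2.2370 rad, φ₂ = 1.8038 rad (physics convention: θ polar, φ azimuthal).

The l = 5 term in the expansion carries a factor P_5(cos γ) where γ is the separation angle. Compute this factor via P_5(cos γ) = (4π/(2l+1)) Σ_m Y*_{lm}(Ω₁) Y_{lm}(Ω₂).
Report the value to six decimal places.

-0.401331

Summing Y*_{l m}(θ₁,φ₁)·Y_{l m}(θ₂,φ₂) over m ∈ [−5, 5]; prefactor 4π/(2·5+1) = 1.142397:
  [-5]  conj(Y_{5,-5})(Ω₁) = (-0.003463, 0.020256) ; Y_{5,-5}(Ω₂) = (-0.128072, -0.055022) ; Δ = (0.001558, -0.002404)
  [-4]  conj(Y_{5,-4})(Ω₁) = (-0.044476, 0.092160) ; Y_{5,-4}(Ω₂) = (-0.206592, 0.278181) ; Δ = (-0.016449, -0.031412)
  [-3]  conj(Y_{5,-3})(Ω₁) = (-0.192392, 0.215018) ; Y_{5,-3}(Ω₂) = (0.263637, 0.313630) ; Δ = (-0.118158, -0.003653)
  [-2]  conj(Y_{5,-2})(Ω₁) = (-0.396224, 0.248736) ; Y_{5,-2}(Ω₂) = (0.084316, -0.042407) ; Δ = (-0.022860, 0.037775)
  [-1]  conj(Y_{5,-1})(Ω₁) = (-0.278446, 0.080157) ; Y_{5,-1}(Ω₂) = (0.074637, 0.314506) ; Δ = (-0.045992, -0.081590)
  [+0]  conj(Y_{5,0})(Ω₁) = (0.285358, -0.000000) ; Y_{5,0}(Ω₂) = (0.183963, 0.000000) ; Δ = (0.052495, 0.000000)
  [+1]  conj(Y_{5,1})(Ω₁) = (0.278446, 0.080157) ; Y_{5,1}(Ω₂) = (-0.074637, 0.314506) ; Δ = (-0.045992, 0.081590)
  [+2]  conj(Y_{5,2})(Ω₁) = (-0.396224, -0.248736) ; Y_{5,2}(Ω₂) = (0.084316, 0.042407) ; Δ = (-0.022860, -0.037775)
  [+3]  conj(Y_{5,3})(Ω₁) = (0.192392, 0.215018) ; Y_{5,3}(Ω₂) = (-0.263637, 0.313630) ; Δ = (-0.118158, 0.003653)
  [+4]  conj(Y_{5,4})(Ω₁) = (-0.044476, -0.092160) ; Y_{5,4}(Ω₂) = (-0.206592, -0.278181) ; Δ = (-0.016449, 0.031412)
  [+5]  conj(Y_{5,5})(Ω₁) = (0.003463, 0.020256) ; Y_{5,5}(Ω₂) = (0.128072, -0.055022) ; Δ = (0.001558, 0.002404)
Total Σ_m = (-0.351306, 0.000000). Multiply by 1.142397: (-0.401331, 0.000000). P_5(cos γ) = -0.401331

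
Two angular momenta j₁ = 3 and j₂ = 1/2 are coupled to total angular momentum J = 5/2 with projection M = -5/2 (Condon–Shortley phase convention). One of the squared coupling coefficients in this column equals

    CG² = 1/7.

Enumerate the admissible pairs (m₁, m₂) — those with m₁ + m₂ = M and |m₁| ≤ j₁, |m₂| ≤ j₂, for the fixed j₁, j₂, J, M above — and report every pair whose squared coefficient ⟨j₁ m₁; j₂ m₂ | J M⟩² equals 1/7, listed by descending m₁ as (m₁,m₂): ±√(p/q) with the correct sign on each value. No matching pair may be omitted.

Admissible pairs with m₁+m₂ = M = -5/2: (-3,1/2), (-2,-1/2)
  (m₁,m₂)=(-2,-1/2): CG² = 1/7, CG = +√(1/7)   ← matches the target
  (m₁,m₂)=(-3,1/2): CG² = 6/7, CG = −√(6/7)
Pairs with CG² = 1/7: (-2,-1/2): +√(1/7)

(-2,-1/2): +√(1/7)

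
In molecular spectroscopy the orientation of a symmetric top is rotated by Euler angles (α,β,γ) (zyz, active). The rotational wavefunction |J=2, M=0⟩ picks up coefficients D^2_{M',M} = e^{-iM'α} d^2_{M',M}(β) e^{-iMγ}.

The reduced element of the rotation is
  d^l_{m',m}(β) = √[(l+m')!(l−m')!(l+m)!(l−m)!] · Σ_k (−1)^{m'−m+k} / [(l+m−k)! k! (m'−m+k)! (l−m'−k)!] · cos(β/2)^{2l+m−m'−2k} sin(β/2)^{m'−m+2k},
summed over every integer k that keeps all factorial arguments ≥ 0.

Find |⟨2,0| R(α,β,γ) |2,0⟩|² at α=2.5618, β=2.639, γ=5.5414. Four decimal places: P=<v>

P=0.4250

D^2_{0,0}(2.5618,2.6390,5.5414) = e^{-i·0·2.5618}·d^2_{0,0}(2.6390)·e^{-i·0·5.5414}. Compute d first:
Half-angle: c=0.248660, s=0.968591. N=√(2·2·2·2)=4.000000
k: max(0,(0)−(0))=0 … min(2+(0),2−(0))=2
  k=0: (−1)^0·4.0000/(4)·0.2487^4·0.9686^0 = +0.003823
  k=1: (−1)^1·4.0000/(1)·0.2487^2·0.9686^2 = -0.232034
  k=2: (−1)^2·4.0000/(4)·0.2487^0·0.9686^4 = +0.880160
d^2_{0,0}(2.6390) = +0.003823 -0.232034 +0.880160 = +0.651949
|D^2_{0,0}|² = |d^2_{0,0}(β)|² = (+0.651949)² = 0.425037 (the z-rotation phases have unit modulus)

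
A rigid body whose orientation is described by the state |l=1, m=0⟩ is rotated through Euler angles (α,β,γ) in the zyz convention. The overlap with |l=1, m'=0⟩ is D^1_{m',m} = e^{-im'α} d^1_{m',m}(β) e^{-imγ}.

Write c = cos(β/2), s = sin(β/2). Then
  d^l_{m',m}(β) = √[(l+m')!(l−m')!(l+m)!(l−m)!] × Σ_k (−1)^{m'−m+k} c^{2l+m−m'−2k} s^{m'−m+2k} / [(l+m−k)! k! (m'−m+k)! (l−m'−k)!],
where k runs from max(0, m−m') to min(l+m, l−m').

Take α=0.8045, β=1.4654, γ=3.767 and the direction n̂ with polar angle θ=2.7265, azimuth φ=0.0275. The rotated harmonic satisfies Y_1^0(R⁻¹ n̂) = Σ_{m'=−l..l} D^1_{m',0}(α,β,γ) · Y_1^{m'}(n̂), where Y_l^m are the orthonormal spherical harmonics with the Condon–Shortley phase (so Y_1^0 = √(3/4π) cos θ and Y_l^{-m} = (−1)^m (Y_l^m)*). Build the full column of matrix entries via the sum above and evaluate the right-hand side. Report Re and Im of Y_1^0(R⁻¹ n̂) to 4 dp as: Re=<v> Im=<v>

Need the full column D^1_{m',0} for m'=−1..1 at α=0.8045, β=1.4654, γ=3.7670.
cos(β/2)=0.743371, sin(β/2)=0.668879
d^1_{-1,0}: single k=1 term ⇒ +0.703183;  D = +0.487637+0.506632i
d^1_{0,0}: k∈[0..1] ⇒ +0.552601 -0.447399 = +0.105201;  D = +0.105201+0.000000i
d^1_{1,0}: single k=0 term ⇒ -0.703183;  D = -0.487637+0.506632i
Y_1^{m'}(θ=2.7265,φ=0.0275) and Σ D·Y over m':
  (+0.4876+0.5066i)·(+0.1393-0.0038i)  (+0.1052+0.0000i)·(-0.4471+0.0000i)  (-0.4876+0.5066i)·(-0.1393-0.0038i)
Y_1^0(R⁻¹ n̂) = +0.092678+0.000000i

Re=0.0927 Im=0.0000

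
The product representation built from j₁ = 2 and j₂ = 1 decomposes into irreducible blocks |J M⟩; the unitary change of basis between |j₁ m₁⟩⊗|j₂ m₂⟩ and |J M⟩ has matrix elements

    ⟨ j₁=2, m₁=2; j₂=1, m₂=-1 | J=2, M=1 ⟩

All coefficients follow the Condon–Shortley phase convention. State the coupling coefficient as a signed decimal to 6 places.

+0.577350  (= +√(1/3))

√[5·1!3!1!/6! · 4!0!0!2!3!1!] = √(12)
  +(−1)^0/∏(0,1,0,0,3,1)! = 1/6  (running 1/6)
⟨..|..⟩ = √(12)·(1/6) = +0.577350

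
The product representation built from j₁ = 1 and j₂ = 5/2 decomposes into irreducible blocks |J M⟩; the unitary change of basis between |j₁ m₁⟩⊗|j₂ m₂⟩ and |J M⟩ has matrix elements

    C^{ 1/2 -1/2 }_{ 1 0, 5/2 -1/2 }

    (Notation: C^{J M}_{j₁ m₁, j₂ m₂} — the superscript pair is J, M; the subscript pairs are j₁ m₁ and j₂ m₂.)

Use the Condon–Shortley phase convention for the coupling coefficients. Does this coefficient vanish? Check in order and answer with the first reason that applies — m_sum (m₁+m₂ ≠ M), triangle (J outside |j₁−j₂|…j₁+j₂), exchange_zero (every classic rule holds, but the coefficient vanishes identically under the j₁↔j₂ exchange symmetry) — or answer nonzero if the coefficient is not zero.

m-sum: m₁+m₂ = 0+(-1/2) = -1/2, M = -1/2  ✓
triangle: need |j₁−j₂| ≤ J ≤ j₁+j₂, i.e. J ∈ [3/2, 7/2]; J = 1/2 is outside ✗ ⇒ coefficient is 0

triangle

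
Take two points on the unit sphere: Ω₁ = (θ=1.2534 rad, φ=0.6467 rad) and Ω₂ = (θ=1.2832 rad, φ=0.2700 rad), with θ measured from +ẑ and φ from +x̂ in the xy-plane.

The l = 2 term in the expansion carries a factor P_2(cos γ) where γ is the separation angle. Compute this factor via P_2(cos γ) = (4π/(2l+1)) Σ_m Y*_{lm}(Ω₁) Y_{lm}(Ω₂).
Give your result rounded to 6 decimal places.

0.813239

Addition theorem: P_2(cos γ) = (4π/5) Σ_m Y*_{lm}(Ω₁) Y_{lm}(Ω₂), m = −2…2:
  [-2]  conj(Y_{2,-2})(Ω₁) = 0.09548 + 0.33532j ; Y_{2,-2}(Ω₂) = 0.30465 - 0.18262j ; Δ = 0.09032 + 0.08472j
  [-1]  conj(Y_{2,-1})(Ω₁) = 0.18281 + 0.13802j ; Y_{2,-1}(Ω₂) = 0.20252 - 0.05605j ; Δ = 0.04476 + 0.01771j
  [+0]  conj(Y_{2,0})(Ω₁) = -0.22323 + 0.00000j ; Y_{2,0}(Ω₂) = -0.23927 + 0.00000j ; Δ = 0.05341 + 0.00000j
  [+1]  conj(Y_{2,1})(Ω₁) = -0.18281 + 0.13802j ; Y_{2,1}(Ω₂) = -0.20252 - 0.05605j ; Δ = 0.04476 - 0.01771j
  [+2]  conj(Y_{2,2})(Ω₁) = 0.09548 - 0.33532j ; Y_{2,2}(Ω₂) = 0.30465 + 0.18262j ; Δ = 0.09032 - 0.08472j
Total Σ_m = 0.32358 + 0.00000j. Multiply by 2.513274: 0.81324 + 0.00000j. P_2(cos γ) = 0.813239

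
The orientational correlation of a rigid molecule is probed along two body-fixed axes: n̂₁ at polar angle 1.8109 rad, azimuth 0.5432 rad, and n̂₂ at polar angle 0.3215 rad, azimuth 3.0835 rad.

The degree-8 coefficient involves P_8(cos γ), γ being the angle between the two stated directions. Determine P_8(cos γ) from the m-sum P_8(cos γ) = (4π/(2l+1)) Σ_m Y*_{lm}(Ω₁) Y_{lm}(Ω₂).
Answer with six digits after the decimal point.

-0.129878

Expand P_8 via completeness: Σ_{m} conj(Y_{8,m}) at Ω₁ times Y_{8,m} at Ω₂ —
  m=-8: (-0.14645 - 0.38120j) × (0.00005 + 0.00002j) = 0.00000 - 0.00002j  (running Σ = 0.00000 - 0.00002j)
  m=-7: (0.31573 + 0.24545j) × (-0.00057 - 0.00024j) = -0.00012 - 0.00022j  (running Σ = -0.00012 - 0.00024j)
  m=-6: (0.04763 + 0.00563j) × (0.00440 + 0.00160j) = 0.00020 + 0.00010j  (running Σ = 0.00008 - 0.00014j)
  m=-5: (-0.32764 + 0.14852j) × (-0.02446 - 0.00731j) = 0.00910 - 0.00124j  (running Σ = 0.00918 - 0.00137j)
  m=-4: (0.04475 - 0.06513j) × (0.09933 + 0.02351j) = 0.00598 - 0.00542j  (running Σ = 0.01516 - 0.00679j)
  m=-3: (0.01851 - 0.31436j) × (-0.28832 - 0.05076j) = -0.02129 + 0.08970j  (running Σ = -0.00614 + 0.08291j)
  m=-2: (0.06160 + 0.11707j) × (0.54815 + 0.06398j) = 0.02628 + 0.06811j  (running Σ = 0.02014 + 0.15102j)
  m=-1: (0.24851 + 0.15005j) × (-0.50707 - 0.02949j) = -0.12159 - 0.08341j  (running Σ = -0.10144 + 0.06761j)
  m=0: (-0.14719 + 0.00000j) × (-0.18470 + 0.00000j) = 0.02719 + 0.00000j  (running Σ = -0.07426 + 0.06761j)
  m=1: (-0.24851 + 0.15005j) × (0.50707 - 0.02949j) = -0.12159 + 0.08341j  (running Σ = -0.19584 + 0.15102j)
  m=2: (0.06160 - 0.11707j) × (0.54815 - 0.06398j) = 0.02628 - 0.06811j  (running Σ = -0.16957 + 0.08291j)
  m=3: (-0.01851 - 0.31436j) × (0.28832 - 0.05076j) = -0.02129 - 0.08970j  (running Σ = -0.19086 - 0.00679j)
  m=4: (0.04475 + 0.06513j) × (0.09933 - 0.02351j) = 0.00598 + 0.00542j  (running Σ = -0.18488 - 0.00137j)
  m=5: (0.32764 + 0.14852j) × (0.02446 - 0.00731j) = 0.00910 + 0.00124j  (running Σ = -0.17579 - 0.00014j)
  m=6: (0.04763 - 0.00563j) × (0.00440 - 0.00160j) = 0.00020 - 0.00010j  (running Σ = -0.17559 - 0.00024j)
  m=7: (-0.31573 + 0.24545j) × (0.00057 - 0.00024j) = -0.00012 + 0.00022j  (running Σ = -0.17570 - 0.00002j)
  m=8: (-0.14645 + 0.38120j) × (0.00005 - 0.00002j) = 0.00000 + 0.00002j  (running Σ = -0.17570 + 0.00000j)
Σ over m = -0.17570 + 0.00000j; ×(4π/17) → -0.12988 + 0.00000j. Real part: -0.129878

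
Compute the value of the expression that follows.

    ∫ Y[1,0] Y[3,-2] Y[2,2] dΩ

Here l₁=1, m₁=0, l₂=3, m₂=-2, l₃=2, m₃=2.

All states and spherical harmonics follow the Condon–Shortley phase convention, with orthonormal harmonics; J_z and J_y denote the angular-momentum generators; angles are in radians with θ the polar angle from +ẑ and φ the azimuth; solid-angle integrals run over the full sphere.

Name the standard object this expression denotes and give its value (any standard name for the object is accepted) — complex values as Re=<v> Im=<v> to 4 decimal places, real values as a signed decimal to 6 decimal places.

Gaunt coefficient, +0.184674

This is a Gaunt coefficient — the integral of a triple product of spherical harmonics over the sphere.
Rules hold: Σm=0, L=6 even, 2≤2≤4.
N = 3·7·5 = 105
Δ = 2!·0!·4!/7! = 1/105
Racah Σ t=1..1: t=1:−1/4 = -1/4
⇒ 3j(1 3 2; 0 0 0)² = 3/35, sgn -1
Racah Σ t=1..1: t=1:−1/24 = -1/24
⇒ 3j(1 3 2; 0 -2 2)² = 1/21, sgn -1
4πI² = N·(3j₀)²·(3jₘ)² = 3/7
I = +1·√(0.428571/4π) = 0.18467439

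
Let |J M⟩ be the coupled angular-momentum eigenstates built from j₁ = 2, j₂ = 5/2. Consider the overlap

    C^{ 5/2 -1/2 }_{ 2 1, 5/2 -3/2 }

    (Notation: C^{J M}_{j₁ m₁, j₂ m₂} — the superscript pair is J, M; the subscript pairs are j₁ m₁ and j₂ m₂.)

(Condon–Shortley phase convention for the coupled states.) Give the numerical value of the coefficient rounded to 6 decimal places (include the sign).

+0.414039  (= +√(6/35))

triangle: 2!·2!·3!/8! = 24/40320
(j±m)!: 3!·1!·1!·4!·2!·3! = 1728
prefactor² = (2J+1)·Δ·N² = 216/35
  k=0: +1/(0!·2!·1!·1!·1!·2!) = 1/4
  k=1: −1/(1!·1!·0!·0!·2!·3!) = -1/12
Σ = 1/6  ⇒  CG² = 216/35·(1/6)² = 6/35
CG = +√(6/35) = +0.414039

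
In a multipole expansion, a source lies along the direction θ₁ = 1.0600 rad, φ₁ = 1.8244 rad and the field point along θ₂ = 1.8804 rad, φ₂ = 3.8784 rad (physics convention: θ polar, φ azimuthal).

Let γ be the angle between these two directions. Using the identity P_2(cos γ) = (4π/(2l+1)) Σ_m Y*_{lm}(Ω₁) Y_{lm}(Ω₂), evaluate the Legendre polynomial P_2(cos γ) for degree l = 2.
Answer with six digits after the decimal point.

Addition theorem: P_2(cos γ) = (4π/5) Σ_m Y*_{lm}(Ω₁) Y_{lm}(Ω₂), m = −2…2:
  [-2]  conj(Y_{2,-2})(Ω₁) = (-0.256948, -0.142786) ; Y_{2,-2}(Ω₂) = (0.034000, -0.348763) ; Δ = (-0.058535, 0.084759)
  [-1]  conj(Y_{2,-1})(Ω₁) = (-0.082662, 0.318931) ; Y_{2,-1}(Ω₂) = (0.166039, -0.150639) ; Δ = (0.034318, 0.065407)
  [+0]  conj(Y_{2,0})(Ω₁) = (-0.089260, -0.000000) ; Y_{2,0}(Ω₂) = (-0.227558, 0.000000) ; Δ = (0.020312, 0.000000)
  [+1]  conj(Y_{2,1})(Ω₁) = (0.082662, 0.318931) ; Y_{2,1}(Ω₂) = (-0.166039, -0.150639) ; Δ = (0.034318, -0.065407)
  [+2]  conj(Y_{2,2})(Ω₁) = (-0.256948, 0.142786) ; Y_{2,2}(Ω₂) = (0.034000, 0.348763) ; Δ = (-0.058535, -0.084759)
Total Σ_m = (-0.028121, 0.000000). Multiply by 2.513274: (-0.070676, 0.000000). P_2(cos γ) = -0.070676

-0.070676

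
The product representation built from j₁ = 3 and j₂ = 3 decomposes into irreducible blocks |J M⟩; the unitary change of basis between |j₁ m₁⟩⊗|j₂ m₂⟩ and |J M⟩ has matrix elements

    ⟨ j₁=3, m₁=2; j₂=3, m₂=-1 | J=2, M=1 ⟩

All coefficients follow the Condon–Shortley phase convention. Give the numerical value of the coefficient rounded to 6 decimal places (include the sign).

−√(5/28) = -0.422577

j₁+j₂−J=4  J+j₁−j₂=2  J−j₁+j₂=2  j₁+j₂+J+1=9
(j₁±m₁, j₂±m₂, J±M) = (5,1,2,4,3,1)
P² = 320/7
sum k=0..1:
  [0] +1/48 = 1/48
  [1] −1/12 = -1/12
S = -1/16
C² = P²·S² = 5/28 ; C = -0.422577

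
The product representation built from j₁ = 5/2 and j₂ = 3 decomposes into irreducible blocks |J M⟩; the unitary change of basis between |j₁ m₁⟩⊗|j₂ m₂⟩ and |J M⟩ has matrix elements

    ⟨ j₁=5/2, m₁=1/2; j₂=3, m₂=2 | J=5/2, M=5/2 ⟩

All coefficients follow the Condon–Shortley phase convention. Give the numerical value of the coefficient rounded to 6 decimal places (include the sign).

j₁+j₂−J=3  J+j₁−j₂=2  J−j₁+j₂=3  j₁+j₂+J+1=9
(j₁±m₁, j₂±m₂, J±M) = (3,2,5,1,5,0)
P² = 1440/7
sum k=2..2:
  [2] +1/24 = 1/24
S = 1/24
C² = P²·S² = 5/14 ; C = +0.597614

+0.597614  (= +√(5/14))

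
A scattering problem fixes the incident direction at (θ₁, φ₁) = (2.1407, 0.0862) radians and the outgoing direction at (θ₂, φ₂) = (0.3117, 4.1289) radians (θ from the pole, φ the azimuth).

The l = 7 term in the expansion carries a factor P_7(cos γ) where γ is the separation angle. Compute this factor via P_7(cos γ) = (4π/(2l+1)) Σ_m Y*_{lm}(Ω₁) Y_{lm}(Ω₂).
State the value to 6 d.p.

Addition theorem: P_7(cos γ) = (4π/15) Σ_m Y*_{lm}(Ω₁) Y_{lm}(Ω₂), m = −7…7:
  m=-7: Y*=(0.123491, 0.085103)  Y=(-0.000103, 0.000075)  product (-0.000019, 0.000000)
  m=-6: Y*=(-0.312573, -0.177807)  Y=(0.001387, 0.000521)  product (-0.000341, -0.000409)
  m=-5: Y*=(0.392750, 0.180599)  Y=(-0.002384, -0.010459)  product (0.000952, -0.004538)
  m=-4: Y*=(-0.146907, -0.052761)  Y=(-0.037485, 0.039191)  product (0.007575, -0.003780)
  m=-3: Y*=(-0.261383, -0.069142)  Y=(0.190181, 0.034542)  product (-0.047322, -0.022178)
  m=-2: Y*=(0.289099, 0.050340)  Y=(-0.180028, -0.421313)  product (-0.030837, -0.130864)
  m=-1: Y*=(0.157218, 0.013586)  Y=(-0.323969, 0.490738)  product (-0.057601, 0.072752)
  m=+0: Y*=(-0.315188, -0.000000)  Y=(0.037851, 0.000000)  product (-0.011930, -0.000000)
  m=+1: Y*=(-0.157218, 0.013586)  Y=(0.323969, 0.490738)  product (-0.057601, -0.072752)
  m=+2: Y*=(0.289099, -0.050340)  Y=(-0.180028, 0.421313)  product (-0.030837, 0.130864)
  m=+3: Y*=(0.261383, -0.069142)  Y=(-0.190181, 0.034542)  product (-0.047322, 0.022178)
  m=+4: Y*=(-0.146907, 0.052761)  Y=(-0.037485, -0.039191)  product (0.007575, 0.003780)
  m=+5: Y*=(-0.392750, 0.180599)  Y=(0.002384, -0.010459)  product (0.000952, 0.004538)
  m=+6: Y*=(-0.312573, 0.177807)  Y=(0.001387, -0.000521)  product (-0.000341, 0.000409)
  m=+7: Y*=(-0.123491, 0.085103)  Y=(0.000103, 0.000075)  product (-0.000019, -0.000000)
Total Σ_m = (-0.267115, 0.000000). Multiply by 0.837758: (-0.223778, 0.000000). P_7(cos γ) = -0.223778

-0.223778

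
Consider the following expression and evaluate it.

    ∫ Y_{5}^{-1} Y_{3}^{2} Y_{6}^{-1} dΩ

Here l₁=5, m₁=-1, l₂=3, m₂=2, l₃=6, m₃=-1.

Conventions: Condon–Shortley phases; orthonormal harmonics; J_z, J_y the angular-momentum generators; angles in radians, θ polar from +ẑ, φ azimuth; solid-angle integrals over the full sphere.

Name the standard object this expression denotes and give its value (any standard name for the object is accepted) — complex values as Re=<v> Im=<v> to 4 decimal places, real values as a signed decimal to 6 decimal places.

This is a Gaunt coefficient — the integral of a triple product of spherical harmonics over the sphere.
m-sum 0 ✓  L=14 even ✓  2≤6≤8 ✓
Π(2lᵢ+1) = 11×7×13 = 1001
triangle coeff Δ(5,3,6) = 1/675675
Σ_t [0,2]: t=0:+1/8640 t=1:−1/2304 t=2:+1/8640 = -7/34560
(3j)²=7/429 [(5 3 6; 0 0 0)], sign=-1
Σ_t [1,2]: t=1:−1/17280 t=2:+1/6912 = 1/11520
(3j)²=2/143 [(5 3 6; -1 2 -1)], sign=-1
⇒ 4πI² = 98/429
I = (+1)√(98/429/(4π)) = 0.13482780

Gaunt coefficient, +0.134828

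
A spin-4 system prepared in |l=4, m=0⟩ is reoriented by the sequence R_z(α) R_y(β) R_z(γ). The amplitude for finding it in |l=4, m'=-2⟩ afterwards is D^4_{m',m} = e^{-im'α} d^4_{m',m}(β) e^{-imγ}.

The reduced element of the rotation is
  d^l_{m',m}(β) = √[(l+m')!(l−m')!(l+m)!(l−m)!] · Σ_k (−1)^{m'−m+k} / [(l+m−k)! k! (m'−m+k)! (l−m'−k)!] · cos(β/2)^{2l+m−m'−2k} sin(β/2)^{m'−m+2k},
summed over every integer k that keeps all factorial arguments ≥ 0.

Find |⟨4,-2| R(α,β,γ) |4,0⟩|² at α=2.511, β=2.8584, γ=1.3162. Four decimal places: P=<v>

P=0.0283

Split into d^4_{-2,0}(β=2.8584) × two z-phases.
c=cos(2.858400/2)=0.141124, s=sin(2.858400/2)=0.989992; N=√[2·720·24·24]=910.735966
k: max(0,(0)−(-2))=2 … min(4+(0),4−(-2))=4
  k=2: (−1)^0·910.7360/(96)·0.1411^6·0.9900^2 = +0.000073
  k=3: (−1)^1·910.7360/(36)·0.1411^4·0.9900^4 = -0.009639
  k=4: (−1)^2·910.7360/(96)·0.1411^2·0.9900^6 = +0.177873
d^4_{-2,0}(2.8584) = +0.000073 -0.009639 +0.177873 = +0.168308
|D^4_{-2,0}|² = |d^4_{-2,0}(β)|² = (+0.168308)² = 0.028328 (the z-rotation phases have unit modulus)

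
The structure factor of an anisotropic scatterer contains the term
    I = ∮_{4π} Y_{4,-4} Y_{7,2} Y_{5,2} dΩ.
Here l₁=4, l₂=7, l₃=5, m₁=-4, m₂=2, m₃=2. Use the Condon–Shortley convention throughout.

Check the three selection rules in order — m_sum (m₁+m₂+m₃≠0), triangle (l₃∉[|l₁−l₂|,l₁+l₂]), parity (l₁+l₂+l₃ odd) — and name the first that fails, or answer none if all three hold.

azimuthal sum: -4 + 2 + 2 = 0  ✓
3 ≤ 5 ≤ 11 (triangle on l)  ✓
L = 4 + 7 + 5 = 16 (even)  ✓

none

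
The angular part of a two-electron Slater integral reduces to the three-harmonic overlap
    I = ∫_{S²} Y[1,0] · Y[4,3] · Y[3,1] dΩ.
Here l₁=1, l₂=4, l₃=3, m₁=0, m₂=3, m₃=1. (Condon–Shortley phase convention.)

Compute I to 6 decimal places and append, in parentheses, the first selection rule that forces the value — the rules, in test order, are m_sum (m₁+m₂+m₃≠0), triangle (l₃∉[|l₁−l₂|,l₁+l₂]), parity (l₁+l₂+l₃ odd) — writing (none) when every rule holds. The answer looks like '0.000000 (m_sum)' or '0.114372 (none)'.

0.000000 (m_sum)

m-sum = 0 + 3 + 1 = 4 ≠ 0 ⇒ I = 0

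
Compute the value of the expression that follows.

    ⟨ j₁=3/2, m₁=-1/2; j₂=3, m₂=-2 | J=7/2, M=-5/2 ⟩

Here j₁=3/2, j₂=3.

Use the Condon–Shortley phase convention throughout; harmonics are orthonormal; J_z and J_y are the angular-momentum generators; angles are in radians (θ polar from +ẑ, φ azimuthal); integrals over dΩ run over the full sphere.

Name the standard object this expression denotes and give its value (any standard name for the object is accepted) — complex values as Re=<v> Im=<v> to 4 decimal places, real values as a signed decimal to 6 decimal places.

Clebsch–Gordan coefficient, +√(1/7) ≈ +0.377964

This is a Clebsch–Gordan (vector-coupling) coefficient.
triangle: 1!*2!*5!/9! = 240/362880
(j±m)!: 1!*2!*1!*5!*1!*6! = 172800
prefactor² = (2J+1)*Δ*N² = 6400/7
  k=0: +1/(0!*1!*2!*1!*0!*4!) = 1/48
  k=1: −1/(1!*0!*1!*0!*1!*5!) = -1/120
Σ = 1/80  ⇒  CG² = 6400/7*(1/80)² = 1/7
CG = +√(1/7) = +0.377964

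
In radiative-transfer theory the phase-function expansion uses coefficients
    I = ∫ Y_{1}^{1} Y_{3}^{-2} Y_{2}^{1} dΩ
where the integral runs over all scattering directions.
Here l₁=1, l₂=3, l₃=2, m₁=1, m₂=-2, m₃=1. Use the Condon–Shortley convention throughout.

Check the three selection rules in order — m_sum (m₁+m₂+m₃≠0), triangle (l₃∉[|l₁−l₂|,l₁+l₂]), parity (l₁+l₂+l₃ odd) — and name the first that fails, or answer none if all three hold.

none

Σmᵢ = 0  ✓
l₃∈[|l₁−l₂|,l₁+l₂]=[2,4], have l₃=2  ✓
Σlᵢ = 6 ⇒ even  ✓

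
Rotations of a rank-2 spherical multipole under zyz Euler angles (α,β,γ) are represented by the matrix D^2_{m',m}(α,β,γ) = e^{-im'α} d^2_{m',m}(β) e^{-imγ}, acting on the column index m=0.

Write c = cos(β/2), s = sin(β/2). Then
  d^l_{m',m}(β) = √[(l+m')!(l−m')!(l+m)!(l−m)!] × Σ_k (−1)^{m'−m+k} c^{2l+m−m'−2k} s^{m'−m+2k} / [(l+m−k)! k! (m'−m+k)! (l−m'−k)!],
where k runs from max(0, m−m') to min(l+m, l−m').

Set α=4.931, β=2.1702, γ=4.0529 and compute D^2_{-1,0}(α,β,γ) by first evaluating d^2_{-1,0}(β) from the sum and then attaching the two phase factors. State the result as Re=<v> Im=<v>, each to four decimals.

Re=-0.1237 Im=0.5569

Split into d^2_{-1,0}(β=2.1702) × two z-phases.
With c≡cos(β/2)=0.466824 and s≡sin(β/2)=0.884350, N=[1·6·2·2]^{1/2}=4.898979
k: max(0,(0)−(-1))=1 … min(2+(0),2−(-1))=2
  k=1: (−1)^0·4.8990/(2)·0.4668^3·0.8844^1 = +0.220374
  k=2: (−1)^1·4.8990/(2)·0.4668^1·0.8844^3 = -0.790864
d^2_{-1,0}(2.1702) = +0.220374 -0.790864 = -0.570490
D = (+0.216874-0.976200i)·(-0.570490)·(+1.000000+0.000000i) = -0.123724+0.556912i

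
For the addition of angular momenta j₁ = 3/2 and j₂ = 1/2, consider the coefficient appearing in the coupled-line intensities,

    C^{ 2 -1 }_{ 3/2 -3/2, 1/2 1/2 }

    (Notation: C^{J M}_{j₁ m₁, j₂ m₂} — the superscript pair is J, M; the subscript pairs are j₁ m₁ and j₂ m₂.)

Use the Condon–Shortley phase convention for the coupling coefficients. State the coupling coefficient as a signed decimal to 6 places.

√[5·0!3!1!/5! · 0!3!1!0!1!3!] = √(9)
  +(−1)^0/∏(0,0,3,1,0,0)! = 1/6  (running 1/6)
⟨..|..⟩ = √(9)·(1/6) = +0.500000

+0.500000  (= +√(1/4))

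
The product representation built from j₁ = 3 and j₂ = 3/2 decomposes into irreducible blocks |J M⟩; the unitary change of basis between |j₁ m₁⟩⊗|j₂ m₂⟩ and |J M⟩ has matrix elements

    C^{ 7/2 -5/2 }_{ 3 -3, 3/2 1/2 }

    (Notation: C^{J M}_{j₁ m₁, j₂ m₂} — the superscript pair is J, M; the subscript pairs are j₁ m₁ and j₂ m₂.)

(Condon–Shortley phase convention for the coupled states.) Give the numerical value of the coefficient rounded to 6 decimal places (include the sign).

triangle: 1!×5!×2!/9! = 240/362880
(j±m)!: 0!×6!×2!×1!×1!×6! = 1036800
prefactor² = (2J+1)×Δ×N² = 38400/7
  k=1: −1/(1!×0!×5!×1!×0!×1!) = -1/120
Σ = -1/120  ⇒  CG² = 38400/7×(-1/120)² = 8/21
CG = −√(8/21) = -0.617213

-0.617213  (= −√(8/21))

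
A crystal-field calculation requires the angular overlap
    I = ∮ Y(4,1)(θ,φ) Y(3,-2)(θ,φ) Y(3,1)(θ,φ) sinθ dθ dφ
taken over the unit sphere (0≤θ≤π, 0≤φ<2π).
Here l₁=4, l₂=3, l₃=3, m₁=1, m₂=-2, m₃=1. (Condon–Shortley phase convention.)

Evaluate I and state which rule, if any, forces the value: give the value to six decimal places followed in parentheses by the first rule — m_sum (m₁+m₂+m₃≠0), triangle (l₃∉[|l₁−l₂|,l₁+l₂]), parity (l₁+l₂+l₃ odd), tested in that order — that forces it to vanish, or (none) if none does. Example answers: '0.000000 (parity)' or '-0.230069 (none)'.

Rules hold: Σm=0, L=10 even, 1≤3≤7.
N = 9·7·7 = 441
Δ = 4!·4!·2!/11! = 1/34650
Racah Σ t=1..3: t=1:−1/72 t=2:+1/16 t=3:−1/72 = 5/144
⇒ 3j(4 3 3; 0 0 0)² = 2/77, sgn -1
Racah Σ t=0..1: t=0:+1/144 t=1:−1/48 = -1/72
⇒ 3j(4 3 3; 1 -2 1)² = 16/693, sgn -1
4πI² = N·(3j₀)²·(3jₘ)² = 32/121
I = +1·√(0.264463/4π) = 0.14506992
No selection rule forces the value: the integral is nonzero (none).

0.145070 (none)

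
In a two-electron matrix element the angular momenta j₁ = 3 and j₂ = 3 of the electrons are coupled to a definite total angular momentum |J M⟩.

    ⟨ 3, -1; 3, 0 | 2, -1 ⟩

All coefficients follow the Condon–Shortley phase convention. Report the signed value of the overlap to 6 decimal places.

+√(1/42) = +0.154303

j₁+j₂−J=4  J+j₁−j₂=2  J−j₁+j₂=2  j₁+j₂+J+1=9
(j₁±m₁, j₂±m₂, J±M) = (2,4,3,3,1,3)
P² = 96/7
sum k=2..3:
  [2] +1/8 = 1/8
  [3] −1/12 = -1/12
S = 1/24
C² = P²·S² = 1/42 ; C = +0.154303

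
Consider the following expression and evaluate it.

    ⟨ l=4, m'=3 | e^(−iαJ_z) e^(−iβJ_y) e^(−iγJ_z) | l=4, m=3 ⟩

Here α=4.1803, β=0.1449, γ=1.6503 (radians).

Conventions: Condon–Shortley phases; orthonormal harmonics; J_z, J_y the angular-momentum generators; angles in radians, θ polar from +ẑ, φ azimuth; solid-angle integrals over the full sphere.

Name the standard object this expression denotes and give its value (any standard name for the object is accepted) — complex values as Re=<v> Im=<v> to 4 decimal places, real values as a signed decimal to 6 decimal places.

This is a Wigner D-matrix element — the rotation-matrix element ⟨l m'| R(α,β,γ) |l m⟩ in the angular-momentum basis.
Split into d^4_{3,3}(β=0.1449) × two z-phases.
With c≡cos(β/2)=0.997377 and s≡sin(β/2)=0.072387, N=[5040·1·5040·1]^{1/2}=5040.000000
Admissible k: 0..1 (factorial args all ≥0)
  k=0: (−1)^0·5040.0000/(5040)·0.9974^8·0.0724^0 = +0.979205
  k=1: (−1)^1·5040.0000/(720)·0.9974^6·0.0724^2 = -0.036105
d^4_{3,3}(0.1449) = +0.979205 -0.036105 = +0.943100
Phases: e^{-i·(3)·4.1803}=+0.999676+0.025468i, e^{-i·(3)·1.6503}=+0.236256+0.971691i ⇒ D=+0.199402+0.921779i

Wigner D-matrix element, Re=0.1994 Im=0.9218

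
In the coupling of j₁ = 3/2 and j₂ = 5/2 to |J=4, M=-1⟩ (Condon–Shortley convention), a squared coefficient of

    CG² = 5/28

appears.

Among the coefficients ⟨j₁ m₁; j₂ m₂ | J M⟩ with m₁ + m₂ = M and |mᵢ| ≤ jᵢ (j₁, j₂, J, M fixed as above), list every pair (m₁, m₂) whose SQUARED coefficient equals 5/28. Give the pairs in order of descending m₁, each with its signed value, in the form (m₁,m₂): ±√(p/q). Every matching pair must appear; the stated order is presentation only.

Admissible pairs with m₁+m₂ = M = -1: (-3/2,1/2), (-1/2,-1/2), (1/2,-3/2), (3/2,-5/2)
  (m₁,m₂)=(3/2,-5/2): CG² = 1/56, CG = +√(1/56)
  (m₁,m₂)=(1/2,-3/2): CG² = 15/56, CG = +√(15/56)
  (m₁,m₂)=(-1/2,-1/2): CG² = 15/28, CG = +√(15/28)
  (m₁,m₂)=(-3/2,1/2): CG² = 5/28, CG = +√(5/28)   ← matches the target
Pairs with CG² = 5/28: (-3/2,1/2): +√(5/28)

(-3/2,1/2): +√(5/28)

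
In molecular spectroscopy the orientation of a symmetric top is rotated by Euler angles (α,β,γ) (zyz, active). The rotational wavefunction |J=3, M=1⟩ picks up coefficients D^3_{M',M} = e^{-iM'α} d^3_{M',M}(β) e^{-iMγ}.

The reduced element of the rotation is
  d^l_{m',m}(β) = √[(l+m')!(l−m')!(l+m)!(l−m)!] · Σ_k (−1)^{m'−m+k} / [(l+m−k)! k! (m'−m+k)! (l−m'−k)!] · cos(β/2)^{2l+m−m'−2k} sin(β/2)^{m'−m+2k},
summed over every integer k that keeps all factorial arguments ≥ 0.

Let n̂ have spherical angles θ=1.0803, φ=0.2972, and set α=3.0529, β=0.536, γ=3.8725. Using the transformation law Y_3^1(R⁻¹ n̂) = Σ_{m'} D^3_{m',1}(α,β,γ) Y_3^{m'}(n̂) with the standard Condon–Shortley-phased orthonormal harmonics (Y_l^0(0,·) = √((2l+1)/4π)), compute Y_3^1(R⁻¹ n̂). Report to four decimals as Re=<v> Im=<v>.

Re=0.2984 Im=-0.1235

Need the full column D^3_{m',1} for m'=−3..3 at α=3.0529, β=0.5360, γ=3.8725.
cos(β/2)=0.964302, sin(β/2)=0.264803
d^3_{-3,1}: single k=4 term ⇒ +0.017708;  D = +0.009612-0.014872i
d^3_{-2,1}: k∈[3..4] ⇒ +0.105303 -0.003970 = +0.101333;  D = -0.062329+0.079896i
d^3_{-1,1}: k∈[2..4] ⇒ +0.363790 -0.036577 +0.000345 = +0.327558;  D = +0.223563-0.239403i
d^3_{0,1}: k∈[1..3] ⇒ +0.764857 -0.173030 +0.004349 = +0.596176;  D = -0.443894+0.397975i
d^3_{1,1}: k∈[0..2] ⇒ +0.804044 -0.485054 +0.027433 = +0.346423;  D = +0.277405-0.207497i
d^3_{2,1}: k∈[0..1] ⇒ -0.698216 +0.105303 = -0.592913;  D = +0.504378-0.311686i
d^3_{3,1}: single k=0 term ⇒ +0.234826;  D = +0.209910-0.105265i
Y_3^{m'}(θ=1.0803,φ=0.2972) and Σ D·Y over m':
  (+0.0096-0.0149i)·(+0.1799-0.2228i)  (-0.0623+0.0799i)·(+0.3103-0.2098i)  (+0.2236-0.2394i)·(+0.0298-0.0091i)  (-0.4439+0.3980i)·(-0.3323+0.0000i)  (+0.2774-0.2075i)·(-0.0298-0.0091i)  (+0.5044-0.3117i)·(+0.3103+0.2098i)  (+0.2099-0.1053i)·(-0.1799-0.2228i)
Y_3^1(R⁻¹ n̂) = +0.298360-0.123497i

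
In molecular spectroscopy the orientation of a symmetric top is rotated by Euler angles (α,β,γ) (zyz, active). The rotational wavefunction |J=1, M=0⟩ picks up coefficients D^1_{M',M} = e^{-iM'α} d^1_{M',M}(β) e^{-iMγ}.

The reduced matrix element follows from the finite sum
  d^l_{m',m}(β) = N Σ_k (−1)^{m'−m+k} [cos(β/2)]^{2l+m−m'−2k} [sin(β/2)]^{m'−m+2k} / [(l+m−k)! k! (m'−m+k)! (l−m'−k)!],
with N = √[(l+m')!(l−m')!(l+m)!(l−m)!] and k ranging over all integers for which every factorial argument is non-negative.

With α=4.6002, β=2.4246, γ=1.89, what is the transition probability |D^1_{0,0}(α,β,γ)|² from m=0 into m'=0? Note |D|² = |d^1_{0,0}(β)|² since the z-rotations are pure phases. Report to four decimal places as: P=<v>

Split into d^1_{0,0}(β=2.4246) × two z-phases.
Half-angle: c=0.350867, s=0.936425. N=√(1·1·1·1)=1.000000
Admissible k: 0..1 (factorial args all ≥0)
  k=0: (−1)^0·1.0000/(1)·0.3509^2·0.9364^0 = +0.123107
  k=1: (−1)^1·1.0000/(1)·0.3509^0·0.9364^2 = -0.876893
d^1_{0,0}(2.4246) = +0.123107 -0.876893 = -0.753785
|D^1_{0,0}|² = |d^1_{0,0}(β)|² = (-0.753785)² = 0.568192 (the z-rotation phases have unit modulus)

P=0.5682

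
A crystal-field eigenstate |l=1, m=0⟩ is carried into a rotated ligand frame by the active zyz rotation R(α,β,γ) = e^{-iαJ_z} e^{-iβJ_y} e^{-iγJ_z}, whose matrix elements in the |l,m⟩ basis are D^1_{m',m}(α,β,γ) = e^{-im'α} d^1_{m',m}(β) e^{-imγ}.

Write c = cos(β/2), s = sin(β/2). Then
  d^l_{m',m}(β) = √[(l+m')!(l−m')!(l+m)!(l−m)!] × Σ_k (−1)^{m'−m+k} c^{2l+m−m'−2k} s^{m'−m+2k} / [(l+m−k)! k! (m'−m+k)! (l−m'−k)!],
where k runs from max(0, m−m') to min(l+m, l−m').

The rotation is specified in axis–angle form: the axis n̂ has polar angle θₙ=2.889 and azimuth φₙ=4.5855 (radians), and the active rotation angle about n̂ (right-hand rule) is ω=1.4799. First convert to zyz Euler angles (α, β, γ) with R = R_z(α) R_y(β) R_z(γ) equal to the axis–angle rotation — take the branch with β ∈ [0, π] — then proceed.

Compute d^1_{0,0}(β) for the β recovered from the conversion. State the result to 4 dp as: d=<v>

d=0.9432

Axis–angle → zyz. n̂ = (sinθₙcosφₙ, sinθₙsinφₙ, cosθₙ) = (-0.031626, -0.247906, -0.968268), ω = 1.4799.
R = I cosω + sinω [n̂]ₓ + (1−cosω) n̂n̂ᵀ gives
  R = [+0.091681, +0.971399, -0.219039; -0.957142, +0.146650, +0.249747; +0.274726, +0.186755, +0.943212]
β = atan2(√(R₁₃²+R₂₃²), R₃₃) = 0.338627; α = atan2(R₂₃, R₁₃) mod 2π = 2.290784; γ = atan2(R₃₂, −R₃₁) mod 2π = 2.544562
d^1_{0,0}(β=0.3386) via the finite sum:
Half-angle: c=0.985701, s=0.168506. N=√(1·1·1·1)=1.000000
k: max(0,(0)−(0))=0 … min(1+(0),1−(0))=1
  k=0: (−1)^0·1.0000/(1)·0.9857^2·0.1685^0 = +0.971606
  k=1: (−1)^1·1.0000/(1)·0.9857^0·0.1685^2 = -0.028394
d^1_{0,0}(0.3386) = +0.971606 -0.028394 = +0.943212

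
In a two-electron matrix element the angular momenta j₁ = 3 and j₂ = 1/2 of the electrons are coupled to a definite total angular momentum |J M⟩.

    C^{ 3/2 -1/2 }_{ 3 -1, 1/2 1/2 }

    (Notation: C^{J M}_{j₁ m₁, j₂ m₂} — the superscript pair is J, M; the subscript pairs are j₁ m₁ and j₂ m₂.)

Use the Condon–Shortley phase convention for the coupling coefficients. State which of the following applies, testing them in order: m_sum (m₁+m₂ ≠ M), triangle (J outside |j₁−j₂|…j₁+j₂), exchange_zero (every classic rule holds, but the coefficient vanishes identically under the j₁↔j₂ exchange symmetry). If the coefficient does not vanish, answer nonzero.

triangle

m-sum: m₁+m₂ = -1+1/2 = -1/2, M = -1/2  ✓
triangle: need |j₁−j₂| ≤ J ≤ j₁+j₂, i.e. J ∈ [5/2, 7/2]; J = 3/2 is outside ✗ ⇒ coefficient is 0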